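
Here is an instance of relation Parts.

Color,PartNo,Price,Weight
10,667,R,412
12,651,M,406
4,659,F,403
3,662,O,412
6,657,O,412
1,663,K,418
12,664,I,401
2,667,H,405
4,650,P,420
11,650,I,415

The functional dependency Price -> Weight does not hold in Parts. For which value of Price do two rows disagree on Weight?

I

Price=R: 1 row → Weight = 412 ✓
Price=M: 1 row → Weight = 406 ✓
Price=F: 1 row → Weight = 403 ✓
Price=O: 2 rows → Weight = 412, 412 ✓
Price=K: 1 row → Weight = 418 ✓
Price=I: 2 rows → Weight takes values {401, 415} — violation
Price=H: 1 row → Weight = 405 ✓
Price=P: 1 row → Weight = 420 ✓
The only Price value with inconsistent Weight is Price=I.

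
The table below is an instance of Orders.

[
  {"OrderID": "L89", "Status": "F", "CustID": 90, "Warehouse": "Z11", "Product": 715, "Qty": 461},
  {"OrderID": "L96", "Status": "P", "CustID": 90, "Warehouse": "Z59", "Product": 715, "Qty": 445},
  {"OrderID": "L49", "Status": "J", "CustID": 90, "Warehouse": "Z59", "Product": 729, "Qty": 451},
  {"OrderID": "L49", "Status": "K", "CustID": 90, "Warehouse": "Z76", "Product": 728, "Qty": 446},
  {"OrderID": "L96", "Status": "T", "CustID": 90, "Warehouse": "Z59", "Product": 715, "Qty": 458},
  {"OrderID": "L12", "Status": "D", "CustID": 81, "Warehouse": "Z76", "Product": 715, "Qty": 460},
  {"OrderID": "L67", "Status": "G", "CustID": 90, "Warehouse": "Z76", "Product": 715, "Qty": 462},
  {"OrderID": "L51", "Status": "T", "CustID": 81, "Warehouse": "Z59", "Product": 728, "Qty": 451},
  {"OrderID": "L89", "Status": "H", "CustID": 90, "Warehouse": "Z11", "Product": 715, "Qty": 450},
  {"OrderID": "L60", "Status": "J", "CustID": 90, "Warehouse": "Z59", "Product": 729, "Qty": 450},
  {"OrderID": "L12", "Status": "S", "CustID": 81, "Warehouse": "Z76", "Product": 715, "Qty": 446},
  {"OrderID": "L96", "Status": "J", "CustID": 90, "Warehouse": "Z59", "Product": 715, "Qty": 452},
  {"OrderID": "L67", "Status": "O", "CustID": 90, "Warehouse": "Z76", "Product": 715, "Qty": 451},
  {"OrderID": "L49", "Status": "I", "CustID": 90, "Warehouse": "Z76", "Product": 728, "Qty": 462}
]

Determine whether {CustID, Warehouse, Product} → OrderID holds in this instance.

No

(CustID=90, Warehouse=Z11, Product=715): 2 rows → OrderID = L89, L89 ✓
(CustID=90, Warehouse=Z59, Product=715): 3 rows → OrderID = L96, L96, L96 ✓
(CustID=90, Warehouse=Z59, Product=729): 2 rows → OrderID takes values {L49, L60} — violation
(CustID=90, Warehouse=Z76, Product=728): 2 rows → OrderID = L49, L49 ✓
(CustID=81, Warehouse=Z76, Product=715): 2 rows → OrderID = L12, L12 ✓
(CustID=90, Warehouse=Z76, Product=715): 2 rows → OrderID = L67, L67 ✓
(CustID=81, Warehouse=Z59, Product=728): 1 row → OrderID = L51 ✓
Two rows agree on {CustID, Warehouse, Product} but differ on OrderID, so {CustID, Warehouse, Product} → OrderID does not hold.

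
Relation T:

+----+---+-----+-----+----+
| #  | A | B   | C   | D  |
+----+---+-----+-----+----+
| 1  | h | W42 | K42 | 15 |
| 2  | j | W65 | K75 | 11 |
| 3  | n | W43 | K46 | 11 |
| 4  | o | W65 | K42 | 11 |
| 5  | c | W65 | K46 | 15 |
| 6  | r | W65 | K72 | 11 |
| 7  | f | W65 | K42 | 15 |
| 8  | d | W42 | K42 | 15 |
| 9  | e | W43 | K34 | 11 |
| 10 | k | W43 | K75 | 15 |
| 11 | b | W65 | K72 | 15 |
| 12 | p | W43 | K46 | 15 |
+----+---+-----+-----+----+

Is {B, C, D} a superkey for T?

Rows 1 and 8 have the same {B, C, D} value (B=W42, C=K42, D=15) but are distinct tuples, so {B, C, D} does not determine every attribute — not a superkey.

No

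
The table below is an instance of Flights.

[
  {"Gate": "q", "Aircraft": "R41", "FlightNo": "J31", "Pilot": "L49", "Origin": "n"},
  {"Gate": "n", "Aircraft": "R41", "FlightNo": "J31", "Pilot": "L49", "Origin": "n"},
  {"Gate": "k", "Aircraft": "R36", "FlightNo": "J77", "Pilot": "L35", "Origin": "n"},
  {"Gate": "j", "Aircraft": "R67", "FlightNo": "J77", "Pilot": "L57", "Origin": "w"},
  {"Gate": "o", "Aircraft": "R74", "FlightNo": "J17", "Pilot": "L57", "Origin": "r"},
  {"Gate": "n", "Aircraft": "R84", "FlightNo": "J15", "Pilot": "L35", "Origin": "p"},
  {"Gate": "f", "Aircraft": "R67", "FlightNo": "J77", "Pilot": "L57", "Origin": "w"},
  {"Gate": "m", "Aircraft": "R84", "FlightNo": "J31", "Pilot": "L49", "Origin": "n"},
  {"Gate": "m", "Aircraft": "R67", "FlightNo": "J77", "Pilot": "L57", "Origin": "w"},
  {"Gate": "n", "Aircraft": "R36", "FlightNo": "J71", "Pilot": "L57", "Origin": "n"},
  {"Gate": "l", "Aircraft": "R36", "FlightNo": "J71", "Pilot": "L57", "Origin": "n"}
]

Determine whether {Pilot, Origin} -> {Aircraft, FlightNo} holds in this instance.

No

(Pilot=L49, Origin=n): 3 rows → {Aircraft,FlightNo} takes values {(R41, J31), (R84, J31)} — violation
(Pilot=L35, Origin=n): 1 row → {Aircraft,FlightNo} = (R36, J77) ✓
(Pilot=L57, Origin=w): 3 rows → {Aircraft,FlightNo} = (R67, J77), (R67, J77), (R67, J77) ✓
(Pilot=L57, Origin=r): 1 row → {Aircraft,FlightNo} = (R74, J17) ✓
(Pilot=L35, Origin=p): 1 row → {Aircraft,FlightNo} = (R84, J15) ✓
(Pilot=L57, Origin=n): 2 rows → {Aircraft,FlightNo} = (R36, J71), (R36, J71) ✓
Two rows agree on {Pilot, Origin} but differ on {Aircraft, FlightNo}, so {Pilot, Origin} -> {Aircraft, FlightNo} does not hold.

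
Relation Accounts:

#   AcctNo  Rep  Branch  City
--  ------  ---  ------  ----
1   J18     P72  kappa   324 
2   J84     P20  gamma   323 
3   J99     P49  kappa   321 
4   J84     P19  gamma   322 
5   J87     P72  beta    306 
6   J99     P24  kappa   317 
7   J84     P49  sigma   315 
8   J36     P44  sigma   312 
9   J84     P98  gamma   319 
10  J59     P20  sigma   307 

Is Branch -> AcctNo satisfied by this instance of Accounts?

No

Branch=kappa: rows 1, 3, 6 → AcctNo takes values {J18, J99} — violation
Branch=gamma: rows 2, 4, 9 → AcctNo = J84, J84, J84 ✓
Branch=beta: row 5 → AcctNo = J87 ✓
Branch=sigma: rows 7, 8, 10 → AcctNo takes values {J84, J36, J59} — violation
Two rows agree on Branch but differ on AcctNo, so Branch -> AcctNo does not hold.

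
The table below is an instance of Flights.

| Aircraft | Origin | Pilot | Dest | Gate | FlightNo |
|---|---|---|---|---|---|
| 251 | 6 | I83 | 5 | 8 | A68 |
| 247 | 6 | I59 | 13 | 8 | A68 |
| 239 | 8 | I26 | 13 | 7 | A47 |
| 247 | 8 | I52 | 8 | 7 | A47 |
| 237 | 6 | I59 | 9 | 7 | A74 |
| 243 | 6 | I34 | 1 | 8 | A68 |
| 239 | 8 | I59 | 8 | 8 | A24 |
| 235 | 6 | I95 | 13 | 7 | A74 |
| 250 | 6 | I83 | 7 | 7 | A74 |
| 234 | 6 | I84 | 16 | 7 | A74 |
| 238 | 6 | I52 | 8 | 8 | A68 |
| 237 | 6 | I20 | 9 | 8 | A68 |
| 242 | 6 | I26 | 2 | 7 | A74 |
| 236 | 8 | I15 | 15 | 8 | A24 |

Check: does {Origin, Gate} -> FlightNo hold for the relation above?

(Origin=6, Gate=8): 5 rows → FlightNo = A68, A68, A68, A68, A68 ✓
(Origin=8, Gate=7): 2 rows → FlightNo = A47, A47 ✓
(Origin=6, Gate=7): 5 rows → FlightNo = A74, A74, A74, A74, A74 ✓
(Origin=8, Gate=8): 2 rows → FlightNo = A24, A24 ✓
Every {Origin, Gate} value is associated with a single FlightNo value, so {Origin, Gate} -> FlightNo holds.

Yes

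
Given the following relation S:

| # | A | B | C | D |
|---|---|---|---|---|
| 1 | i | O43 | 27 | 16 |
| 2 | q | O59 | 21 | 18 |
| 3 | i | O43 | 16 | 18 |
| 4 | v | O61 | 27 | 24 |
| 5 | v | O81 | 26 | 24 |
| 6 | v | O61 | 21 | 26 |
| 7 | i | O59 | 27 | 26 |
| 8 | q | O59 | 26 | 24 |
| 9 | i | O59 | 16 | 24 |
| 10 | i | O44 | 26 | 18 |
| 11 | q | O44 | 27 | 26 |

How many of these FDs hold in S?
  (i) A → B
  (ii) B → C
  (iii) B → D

0

(i) A → B: A=i: rows 1, 3, 7, 9, 10 → B takes values {O43, O59, O44} — violation; A=q: rows 2, 8, 11 → B takes values {O59, O44} — violation; A=v: rows 4, 5, 6 → B takes values {O61, O81} — violation — fails.
(ii) B → C: B=O43: rows 1, 3 → C takes values {27, 16} — violation; B=O59: rows 2, 7, 8, 9 → C takes values {21, 27, 26, 16} — violation; B=O61: rows 4, 6 → C takes values {27, 21} — violation; B=O44: rows 10, 11 → C takes values {26, 27} — violation — fails.
(iii) B → D: B=O43: rows 1, 3 → D takes values {16, 18} — violation; B=O59: rows 2, 7, 8, 9 → D takes values {18, 26, 24} — violation; B=O61: rows 4, 6 → D takes values {24, 26} — violation; B=O44: rows 10, 11 → D takes values {18, 26} — violation — fails.
None of the 3 dependencies hold.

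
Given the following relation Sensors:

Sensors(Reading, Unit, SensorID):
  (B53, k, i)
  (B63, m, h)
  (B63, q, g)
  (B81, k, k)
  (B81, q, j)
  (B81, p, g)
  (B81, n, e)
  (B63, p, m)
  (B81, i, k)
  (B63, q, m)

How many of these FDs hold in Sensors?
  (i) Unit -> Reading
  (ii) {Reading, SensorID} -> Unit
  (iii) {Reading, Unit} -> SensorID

0

(i) Unit -> Reading: Unit=k: 2 rows → Reading takes values {B53, B81} — violation; Unit=q: 3 rows → Reading takes values {B63, B81} — violation; Unit=p: 2 rows → Reading takes values {B81, B63} — violation — fails.
(ii) {Reading, SensorID} -> Unit: (Reading=B81, SensorID=k): 2 rows → Unit takes values {k, i} — violation; (Reading=B63, SensorID=m): 2 rows → Unit takes values {p, q} — violation — fails.
(iii) {Reading, Unit} -> SensorID: (Reading=B63, Unit=q): 2 rows → SensorID takes values {g, m} — violation — fails.
None of the 3 dependencies hold.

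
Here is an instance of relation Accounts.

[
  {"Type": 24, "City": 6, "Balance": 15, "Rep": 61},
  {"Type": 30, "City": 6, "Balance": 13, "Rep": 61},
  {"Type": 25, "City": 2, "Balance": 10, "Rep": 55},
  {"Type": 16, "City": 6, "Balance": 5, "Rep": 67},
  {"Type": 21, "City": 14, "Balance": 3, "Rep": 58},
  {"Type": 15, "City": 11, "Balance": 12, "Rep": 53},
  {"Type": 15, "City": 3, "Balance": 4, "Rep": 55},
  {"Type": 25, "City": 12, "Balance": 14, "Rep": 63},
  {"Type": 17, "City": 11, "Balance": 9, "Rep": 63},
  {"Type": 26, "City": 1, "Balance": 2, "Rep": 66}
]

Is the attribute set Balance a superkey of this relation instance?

All 10 rows have distinct Balance values, so Balance → (all attributes) holds and Balance is a superkey.

Yes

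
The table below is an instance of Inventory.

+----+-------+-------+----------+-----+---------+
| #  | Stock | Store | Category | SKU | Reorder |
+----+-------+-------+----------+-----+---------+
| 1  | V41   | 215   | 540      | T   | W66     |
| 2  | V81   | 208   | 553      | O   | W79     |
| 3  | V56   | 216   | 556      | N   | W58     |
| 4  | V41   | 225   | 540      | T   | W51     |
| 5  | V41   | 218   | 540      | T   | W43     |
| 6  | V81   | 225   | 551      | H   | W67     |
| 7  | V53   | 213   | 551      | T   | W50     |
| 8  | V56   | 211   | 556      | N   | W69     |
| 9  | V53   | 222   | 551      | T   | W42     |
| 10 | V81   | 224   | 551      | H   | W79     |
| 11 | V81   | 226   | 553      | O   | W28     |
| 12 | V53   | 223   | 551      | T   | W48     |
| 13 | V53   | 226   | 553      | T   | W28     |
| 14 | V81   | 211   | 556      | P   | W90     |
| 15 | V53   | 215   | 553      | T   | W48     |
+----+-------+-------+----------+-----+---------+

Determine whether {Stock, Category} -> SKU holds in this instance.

(Stock=V41, Category=540): rows 1, 4, 5 → SKU = T, T, T ✓
(Stock=V81, Category=553): rows 2, 11 → SKU = O, O ✓
(Stock=V56, Category=556): rows 3, 8 → SKU = N, N ✓
(Stock=V81, Category=551): rows 6, 10 → SKU = H, H ✓
(Stock=V53, Category=551): rows 7, 9, 12 → SKU = T, T, T ✓
(Stock=V53, Category=553): rows 13, 15 → SKU = T, T ✓
(Stock=V81, Category=556): row 14 → SKU = P ✓
Every {Stock, Category} value is associated with a single SKU value, so {Stock, Category} -> SKU holds.

Yes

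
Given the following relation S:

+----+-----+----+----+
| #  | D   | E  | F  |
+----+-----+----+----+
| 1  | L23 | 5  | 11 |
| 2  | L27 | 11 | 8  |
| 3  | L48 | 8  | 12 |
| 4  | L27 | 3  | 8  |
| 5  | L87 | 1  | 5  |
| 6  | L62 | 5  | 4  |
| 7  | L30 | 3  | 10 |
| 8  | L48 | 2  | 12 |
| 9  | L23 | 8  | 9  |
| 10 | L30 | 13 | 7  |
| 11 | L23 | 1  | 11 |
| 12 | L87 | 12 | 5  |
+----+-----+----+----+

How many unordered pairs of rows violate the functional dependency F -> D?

0

F=11: all 2 rows agree on D — 0 pairs.
F=8: all 2 rows agree on D — 0 pairs.
F=12: all 2 rows agree on D — 0 pairs.
F=5: all 2 rows agree on D — 0 pairs.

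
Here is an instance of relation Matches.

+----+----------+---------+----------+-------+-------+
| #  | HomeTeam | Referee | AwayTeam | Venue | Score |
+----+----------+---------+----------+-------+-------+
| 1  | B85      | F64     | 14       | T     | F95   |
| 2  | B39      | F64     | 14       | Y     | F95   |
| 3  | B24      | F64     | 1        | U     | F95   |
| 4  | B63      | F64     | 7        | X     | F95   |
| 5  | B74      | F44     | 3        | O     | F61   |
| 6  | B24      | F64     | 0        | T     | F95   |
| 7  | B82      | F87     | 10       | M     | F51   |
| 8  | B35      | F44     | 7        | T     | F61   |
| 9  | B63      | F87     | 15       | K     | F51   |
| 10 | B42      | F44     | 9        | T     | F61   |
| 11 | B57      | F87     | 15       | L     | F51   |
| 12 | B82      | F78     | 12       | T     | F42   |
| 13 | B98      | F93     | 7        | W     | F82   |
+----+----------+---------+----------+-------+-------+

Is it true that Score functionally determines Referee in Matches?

Yes

Score=F95: rows 1, 2, 3, 4, 6 → Referee = F64, F64, F64, F64, F64 ✓
Score=F61: rows 5, 8, 10 → Referee = F44, F44, F44 ✓
Score=F51: rows 7, 9, 11 → Referee = F87, F87, F87 ✓
Score=F42: row 12 → Referee = F78 ✓
Score=F82: row 13 → Referee = F93 ✓
Every Score value is associated with a single Referee value, so Score → Referee holds.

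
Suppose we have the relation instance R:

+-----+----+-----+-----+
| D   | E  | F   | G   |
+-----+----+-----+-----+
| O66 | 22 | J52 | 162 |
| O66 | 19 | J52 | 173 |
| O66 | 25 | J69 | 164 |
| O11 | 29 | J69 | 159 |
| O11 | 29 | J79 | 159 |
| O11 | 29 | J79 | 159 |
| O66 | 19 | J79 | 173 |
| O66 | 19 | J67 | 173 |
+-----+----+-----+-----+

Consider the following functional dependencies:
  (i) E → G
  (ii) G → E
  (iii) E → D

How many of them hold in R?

3

(i) E → G: every LHS value maps to a single RHS value — holds.
(ii) G → E: every LHS value maps to a single RHS value — holds.
(iii) E → D: every LHS value maps to a single RHS value — holds.
3 of the 3 dependencies hold.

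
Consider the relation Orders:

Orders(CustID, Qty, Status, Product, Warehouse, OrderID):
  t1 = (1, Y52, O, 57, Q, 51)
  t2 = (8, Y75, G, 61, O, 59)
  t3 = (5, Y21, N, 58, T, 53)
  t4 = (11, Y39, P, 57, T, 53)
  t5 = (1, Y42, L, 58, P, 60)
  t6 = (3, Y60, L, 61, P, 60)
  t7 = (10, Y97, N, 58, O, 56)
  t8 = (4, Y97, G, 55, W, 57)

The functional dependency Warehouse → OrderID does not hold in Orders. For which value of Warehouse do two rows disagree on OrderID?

Warehouse=Q: row 1 → OrderID = 51 ✓
Warehouse=O: rows 2, 7 → OrderID takes values {59, 56} — violation
Warehouse=T: rows 3, 4 → OrderID = 53, 53 ✓
Warehouse=P: rows 5, 6 → OrderID = 60, 60 ✓
Warehouse=W: row 8 → OrderID = 57 ✓
The only Warehouse value with inconsistent OrderID is Warehouse=O.

O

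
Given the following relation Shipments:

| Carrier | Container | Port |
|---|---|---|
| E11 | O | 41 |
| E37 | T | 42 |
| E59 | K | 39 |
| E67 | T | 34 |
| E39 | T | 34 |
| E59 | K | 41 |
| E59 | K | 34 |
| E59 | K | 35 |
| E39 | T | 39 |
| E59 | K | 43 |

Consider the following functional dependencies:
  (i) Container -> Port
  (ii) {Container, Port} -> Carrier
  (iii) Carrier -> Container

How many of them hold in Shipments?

(i) Container -> Port: Container=T: 4 rows → Port takes values {42, 34, 39} — violation; Container=K: 5 rows → Port takes values {39, 41, 34, 35, 43} — violation — fails.
(ii) {Container, Port} -> Carrier: (Container=T, Port=34): 2 rows → Carrier takes values {E67, E39} — violation — fails.
(iii) Carrier -> Container: every LHS value maps to a single RHS value — holds.
1 of the 3 dependencies holds.

1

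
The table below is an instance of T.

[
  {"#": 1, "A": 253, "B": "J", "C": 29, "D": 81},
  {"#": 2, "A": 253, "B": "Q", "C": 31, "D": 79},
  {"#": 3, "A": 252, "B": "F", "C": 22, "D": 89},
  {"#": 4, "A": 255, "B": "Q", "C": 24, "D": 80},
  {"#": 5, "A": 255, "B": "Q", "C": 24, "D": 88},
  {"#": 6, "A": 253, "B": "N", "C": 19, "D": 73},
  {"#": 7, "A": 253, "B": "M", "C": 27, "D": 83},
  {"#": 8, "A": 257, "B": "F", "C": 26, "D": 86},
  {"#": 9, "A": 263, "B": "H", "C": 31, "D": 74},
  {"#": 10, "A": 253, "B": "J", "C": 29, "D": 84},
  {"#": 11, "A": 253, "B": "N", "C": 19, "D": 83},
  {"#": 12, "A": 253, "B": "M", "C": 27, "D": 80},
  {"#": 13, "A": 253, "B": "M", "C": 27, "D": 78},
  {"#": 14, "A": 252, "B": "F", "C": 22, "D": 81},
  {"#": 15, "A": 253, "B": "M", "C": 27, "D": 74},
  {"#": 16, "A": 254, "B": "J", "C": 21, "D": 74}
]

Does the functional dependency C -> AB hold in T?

No

C=29: rows 1, 10 → {A,B} = (253, J), (253, J) ✓
C=31: rows 2, 9 → {A,B} takes values {(253, Q), (263, H)} — violation
C=22: rows 3, 14 → {A,B} = (252, F), (252, F) ✓
C=24: rows 4, 5 → {A,B} = (255, Q), (255, Q) ✓
C=19: rows 6, 11 → {A,B} = (253, N), (253, N) ✓
C=27: rows 7, 12, 13, 15 → {A,B} = (253, M), (253, M), (253, M), (253, M) ✓
C=26: row 8 → {A,B} = (257, F) ✓
C=21: row 16 → {A,B} = (254, J) ✓
Two rows agree on C but differ on AB, so C -> AB does not hold.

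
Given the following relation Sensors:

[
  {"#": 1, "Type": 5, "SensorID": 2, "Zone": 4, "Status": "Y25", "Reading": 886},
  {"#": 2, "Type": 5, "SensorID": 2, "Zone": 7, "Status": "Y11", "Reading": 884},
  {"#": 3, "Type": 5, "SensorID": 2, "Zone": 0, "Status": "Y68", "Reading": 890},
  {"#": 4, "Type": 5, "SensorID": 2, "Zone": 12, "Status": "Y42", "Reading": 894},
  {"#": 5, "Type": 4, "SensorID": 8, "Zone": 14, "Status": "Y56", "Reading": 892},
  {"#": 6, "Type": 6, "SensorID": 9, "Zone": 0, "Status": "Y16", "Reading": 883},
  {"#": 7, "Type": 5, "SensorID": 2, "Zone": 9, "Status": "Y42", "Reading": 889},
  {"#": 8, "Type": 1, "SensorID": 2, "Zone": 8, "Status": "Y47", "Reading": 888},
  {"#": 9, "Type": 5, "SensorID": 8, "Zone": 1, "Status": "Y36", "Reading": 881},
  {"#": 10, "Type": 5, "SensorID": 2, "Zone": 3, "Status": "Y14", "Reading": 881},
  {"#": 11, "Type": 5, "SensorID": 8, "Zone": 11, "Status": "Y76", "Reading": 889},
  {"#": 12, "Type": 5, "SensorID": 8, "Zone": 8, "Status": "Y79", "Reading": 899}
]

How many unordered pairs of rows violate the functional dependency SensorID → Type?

SensorID=2: violating pairs (1,8), (2,8), (3,8), (4,8), (7,8), (8,10) — 6 pairs.
SensorID=8: violating pairs (5,9), (5,11), (5,12) — 3 pairs.

9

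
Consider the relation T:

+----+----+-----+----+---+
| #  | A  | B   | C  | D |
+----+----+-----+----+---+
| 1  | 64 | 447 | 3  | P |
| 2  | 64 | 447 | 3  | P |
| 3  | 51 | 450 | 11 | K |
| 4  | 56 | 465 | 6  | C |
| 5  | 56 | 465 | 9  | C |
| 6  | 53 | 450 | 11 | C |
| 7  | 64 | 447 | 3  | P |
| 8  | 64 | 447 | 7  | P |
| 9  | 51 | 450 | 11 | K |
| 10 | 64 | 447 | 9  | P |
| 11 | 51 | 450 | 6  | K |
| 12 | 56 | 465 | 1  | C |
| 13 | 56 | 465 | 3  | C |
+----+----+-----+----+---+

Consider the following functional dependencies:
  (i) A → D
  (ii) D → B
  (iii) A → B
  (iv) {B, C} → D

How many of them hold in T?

(i) A → D: every LHS value maps to a single RHS value — holds.
(ii) D → B: D=C: rows 4, 5, 6, 12, 13 → B takes values {465, 450} — violation — fails.
(iii) A → B: every LHS value maps to a single RHS value — holds.
(iv) {B, C} → D: (B=450, C=11): rows 3, 6, 9 → D takes values {K, C} — violation — fails.
2 of the 4 dependencies hold.

2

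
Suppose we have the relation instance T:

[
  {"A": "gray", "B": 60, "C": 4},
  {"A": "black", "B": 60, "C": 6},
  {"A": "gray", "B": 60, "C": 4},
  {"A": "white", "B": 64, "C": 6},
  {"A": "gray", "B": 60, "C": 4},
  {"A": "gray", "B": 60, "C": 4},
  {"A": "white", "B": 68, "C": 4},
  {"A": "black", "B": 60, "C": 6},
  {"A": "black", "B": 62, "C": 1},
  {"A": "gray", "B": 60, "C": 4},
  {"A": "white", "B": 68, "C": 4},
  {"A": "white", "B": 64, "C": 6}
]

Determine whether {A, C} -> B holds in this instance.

(A=gray, C=4): 5 rows → B = 60, 60, 60, 60, 60 ✓
(A=black, C=6): 2 rows → B = 60, 60 ✓
(A=white, C=6): 2 rows → B = 64, 64 ✓
(A=white, C=4): 2 rows → B = 68, 68 ✓
(A=black, C=1): 1 row → B = 62 ✓
Every {A, C} value is associated with a single B value, so {A, C} -> B holds.

Yes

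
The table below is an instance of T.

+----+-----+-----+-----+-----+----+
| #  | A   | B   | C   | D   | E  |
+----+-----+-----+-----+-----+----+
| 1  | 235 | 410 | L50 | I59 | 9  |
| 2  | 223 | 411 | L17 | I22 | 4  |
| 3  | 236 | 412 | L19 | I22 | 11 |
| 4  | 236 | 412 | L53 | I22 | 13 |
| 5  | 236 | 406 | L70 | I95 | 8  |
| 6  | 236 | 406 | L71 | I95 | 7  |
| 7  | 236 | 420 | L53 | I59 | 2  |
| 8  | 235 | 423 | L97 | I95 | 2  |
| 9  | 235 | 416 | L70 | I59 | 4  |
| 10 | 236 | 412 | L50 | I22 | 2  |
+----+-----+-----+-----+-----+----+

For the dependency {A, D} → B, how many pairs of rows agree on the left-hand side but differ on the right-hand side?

(A=235, D=I59): violating pairs (1,9) — 1 pair.
(A=236, D=I22): all 3 rows agree on B — 0 pairs.
(A=236, D=I95): all 2 rows agree on B — 0 pairs.

1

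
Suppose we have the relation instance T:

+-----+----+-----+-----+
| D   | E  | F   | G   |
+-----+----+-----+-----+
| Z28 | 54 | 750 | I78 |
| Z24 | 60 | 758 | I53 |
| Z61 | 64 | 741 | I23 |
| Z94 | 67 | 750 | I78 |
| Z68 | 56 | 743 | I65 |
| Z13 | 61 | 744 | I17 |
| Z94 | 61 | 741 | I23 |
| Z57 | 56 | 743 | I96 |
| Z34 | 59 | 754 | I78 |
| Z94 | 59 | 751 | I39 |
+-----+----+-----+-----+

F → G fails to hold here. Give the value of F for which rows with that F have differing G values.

743

F=750: 2 rows → G = I78, I78 ✓
F=758: 1 row → G = I53 ✓
F=741: 2 rows → G = I23, I23 ✓
F=743: 2 rows → G takes values {I65, I96} — violation
F=744: 1 row → G = I17 ✓
F=754: 1 row → G = I78 ✓
F=751: 1 row → G = I39 ✓
The only F value with inconsistent G is F=743.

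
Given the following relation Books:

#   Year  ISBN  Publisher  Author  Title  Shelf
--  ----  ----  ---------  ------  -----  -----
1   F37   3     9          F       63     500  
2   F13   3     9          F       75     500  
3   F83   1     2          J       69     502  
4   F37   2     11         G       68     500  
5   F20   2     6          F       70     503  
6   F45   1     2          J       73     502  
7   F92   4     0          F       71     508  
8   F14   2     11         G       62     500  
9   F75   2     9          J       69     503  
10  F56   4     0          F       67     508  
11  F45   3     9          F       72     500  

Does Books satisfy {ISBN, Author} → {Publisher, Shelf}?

(ISBN=3, Author=F): rows 1, 2, 11 → {Publisher,Shelf} = (9, 500), (9, 500), (9, 500) ✓
(ISBN=1, Author=J): rows 3, 6 → {Publisher,Shelf} = (2, 502), (2, 502) ✓
(ISBN=2, Author=G): rows 4, 8 → {Publisher,Shelf} = (11, 500), (11, 500) ✓
(ISBN=2, Author=F): row 5 → {Publisher,Shelf} = (6, 503) ✓
(ISBN=4, Author=F): rows 7, 10 → {Publisher,Shelf} = (0, 508), (0, 508) ✓
(ISBN=2, Author=J): row 9 → {Publisher,Shelf} = (9, 503) ✓
Every {ISBN, Author} value is associated with a single {Publisher, Shelf} value, so {ISBN, Author} → {Publisher, Shelf} holds.

Yes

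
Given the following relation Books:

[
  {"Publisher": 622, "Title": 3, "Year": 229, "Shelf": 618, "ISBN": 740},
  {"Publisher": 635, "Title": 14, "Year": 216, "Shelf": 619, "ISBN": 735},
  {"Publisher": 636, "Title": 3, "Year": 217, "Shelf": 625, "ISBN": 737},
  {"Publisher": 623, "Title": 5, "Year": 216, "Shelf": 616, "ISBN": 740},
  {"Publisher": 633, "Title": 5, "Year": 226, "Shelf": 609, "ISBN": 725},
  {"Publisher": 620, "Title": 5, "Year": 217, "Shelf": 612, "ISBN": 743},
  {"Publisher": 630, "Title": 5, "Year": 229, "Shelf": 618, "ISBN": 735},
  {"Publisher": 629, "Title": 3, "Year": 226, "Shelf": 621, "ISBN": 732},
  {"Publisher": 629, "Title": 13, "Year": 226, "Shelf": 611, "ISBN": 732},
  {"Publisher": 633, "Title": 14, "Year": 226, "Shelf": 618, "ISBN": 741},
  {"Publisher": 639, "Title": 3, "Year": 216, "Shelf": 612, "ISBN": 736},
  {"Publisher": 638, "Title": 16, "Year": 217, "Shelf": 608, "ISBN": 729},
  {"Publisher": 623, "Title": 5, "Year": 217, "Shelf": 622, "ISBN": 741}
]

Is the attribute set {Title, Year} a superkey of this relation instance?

Two distinct rows share (Title=5, Year=217), so {Title, Year} does not determine every attribute — not a superkey.

No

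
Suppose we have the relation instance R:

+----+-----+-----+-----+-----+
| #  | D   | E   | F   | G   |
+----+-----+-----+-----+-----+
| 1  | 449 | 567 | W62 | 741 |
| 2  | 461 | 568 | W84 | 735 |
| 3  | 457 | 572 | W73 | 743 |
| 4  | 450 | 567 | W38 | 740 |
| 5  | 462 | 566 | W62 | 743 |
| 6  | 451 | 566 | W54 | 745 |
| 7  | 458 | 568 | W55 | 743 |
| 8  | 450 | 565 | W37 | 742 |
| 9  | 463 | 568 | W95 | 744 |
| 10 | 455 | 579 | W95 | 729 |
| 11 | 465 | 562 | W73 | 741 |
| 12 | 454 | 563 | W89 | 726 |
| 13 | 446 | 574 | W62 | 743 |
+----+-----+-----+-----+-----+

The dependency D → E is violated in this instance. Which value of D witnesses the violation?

450

D=449: row 1 → E = 567 ✓
D=461: row 2 → E = 568 ✓
D=457: row 3 → E = 572 ✓
D=450: rows 4, 8 → E takes values {567, 565} — violation
D=462: row 5 → E = 566 ✓
D=451: row 6 → E = 566 ✓
D=458: row 7 → E = 568 ✓
D=463: row 9 → E = 568 ✓
D=455: row 10 → E = 579 ✓
D=465: row 11 → E = 562 ✓
D=454: row 12 → E = 563 ✓
D=446: row 13 → E = 574 ✓
The only D value with inconsistent E is D=450.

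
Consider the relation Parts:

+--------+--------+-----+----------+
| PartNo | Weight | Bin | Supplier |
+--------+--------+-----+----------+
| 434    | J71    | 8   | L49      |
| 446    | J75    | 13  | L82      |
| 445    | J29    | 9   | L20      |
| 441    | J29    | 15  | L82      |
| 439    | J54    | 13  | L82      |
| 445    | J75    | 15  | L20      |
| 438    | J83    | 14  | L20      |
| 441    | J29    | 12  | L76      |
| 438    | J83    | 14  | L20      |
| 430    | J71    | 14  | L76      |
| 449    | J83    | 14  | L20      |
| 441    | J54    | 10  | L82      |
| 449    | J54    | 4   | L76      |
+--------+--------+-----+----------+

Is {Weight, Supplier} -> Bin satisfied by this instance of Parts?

No

(Weight=J71, Supplier=L49): 1 row → Bin = 8 ✓
(Weight=J75, Supplier=L82): 1 row → Bin = 13 ✓
(Weight=J29, Supplier=L20): 1 row → Bin = 9 ✓
(Weight=J29, Supplier=L82): 1 row → Bin = 15 ✓
(Weight=J54, Supplier=L82): 2 rows → Bin takes values {13, 10} — violation
(Weight=J75, Supplier=L20): 1 row → Bin = 15 ✓
(Weight=J83, Supplier=L20): 3 rows → Bin = 14, 14, 14 ✓
(Weight=J29, Supplier=L76): 1 row → Bin = 12 ✓
(Weight=J71, Supplier=L76): 1 row → Bin = 14 ✓
(Weight=J54, Supplier=L76): 1 row → Bin = 4 ✓
Two rows agree on {Weight, Supplier} but differ on Bin, so {Weight, Supplier} -> Bin does not hold.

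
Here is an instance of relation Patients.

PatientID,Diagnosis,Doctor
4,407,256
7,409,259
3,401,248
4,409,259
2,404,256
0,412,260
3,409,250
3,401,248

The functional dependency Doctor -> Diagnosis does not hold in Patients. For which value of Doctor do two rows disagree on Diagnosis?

Doctor=256: 2 rows → Diagnosis takes values {407, 404} — violation
Doctor=259: 2 rows → Diagnosis = 409, 409 ✓
Doctor=248: 2 rows → Diagnosis = 401, 401 ✓
Doctor=260: 1 row → Diagnosis = 412 ✓
Doctor=250: 1 row → Diagnosis = 409 ✓
The only Doctor value with inconsistent Diagnosis is Doctor=256.

256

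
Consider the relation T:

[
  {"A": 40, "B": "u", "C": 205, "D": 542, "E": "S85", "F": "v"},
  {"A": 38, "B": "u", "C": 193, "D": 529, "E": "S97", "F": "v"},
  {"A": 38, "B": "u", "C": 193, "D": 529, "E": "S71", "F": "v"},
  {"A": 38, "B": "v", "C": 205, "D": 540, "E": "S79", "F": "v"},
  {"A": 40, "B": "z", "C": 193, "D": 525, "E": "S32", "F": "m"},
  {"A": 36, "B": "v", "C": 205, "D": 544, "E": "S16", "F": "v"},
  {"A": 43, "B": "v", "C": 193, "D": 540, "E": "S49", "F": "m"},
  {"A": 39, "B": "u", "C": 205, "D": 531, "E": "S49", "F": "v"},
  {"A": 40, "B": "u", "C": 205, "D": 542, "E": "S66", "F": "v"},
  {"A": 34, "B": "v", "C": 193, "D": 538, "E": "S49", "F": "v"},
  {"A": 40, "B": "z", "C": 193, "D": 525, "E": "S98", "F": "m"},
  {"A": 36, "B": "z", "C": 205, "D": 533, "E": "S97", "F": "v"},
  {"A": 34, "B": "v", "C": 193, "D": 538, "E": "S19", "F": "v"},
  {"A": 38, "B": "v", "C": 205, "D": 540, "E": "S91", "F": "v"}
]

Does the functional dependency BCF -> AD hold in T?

No

(B=u, C=205, F=v): 3 rows → {A,D} takes values {(40, 542), (39, 531)} — violation
(B=u, C=193, F=v): 2 rows → {A,D} = (38, 529), (38, 529) ✓
(B=v, C=205, F=v): 3 rows → {A,D} takes values {(38, 540), (36, 544)} — violation
(B=z, C=193, F=m): 2 rows → {A,D} = (40, 525), (40, 525) ✓
(B=v, C=193, F=m): 1 row → {A,D} = (43, 540) ✓
(B=v, C=193, F=v): 2 rows → {A,D} = (34, 538), (34, 538) ✓
(B=z, C=205, F=v): 1 row → {A,D} = (36, 533) ✓
Two rows agree on BCF but differ on AD, so BCF -> AD does not hold.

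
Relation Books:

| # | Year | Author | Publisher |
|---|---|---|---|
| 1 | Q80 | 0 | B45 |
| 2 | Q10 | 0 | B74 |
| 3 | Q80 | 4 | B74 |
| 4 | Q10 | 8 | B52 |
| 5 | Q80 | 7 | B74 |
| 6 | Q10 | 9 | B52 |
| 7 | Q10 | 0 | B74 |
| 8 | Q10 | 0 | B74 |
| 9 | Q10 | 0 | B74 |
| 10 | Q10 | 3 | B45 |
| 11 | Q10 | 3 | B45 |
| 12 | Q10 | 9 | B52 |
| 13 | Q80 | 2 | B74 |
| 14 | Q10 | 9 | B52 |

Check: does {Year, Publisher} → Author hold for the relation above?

(Year=Q80, Publisher=B45): row 1 → Author = 0 ✓
(Year=Q10, Publisher=B74): rows 2, 7, 8, 9 → Author = 0, 0, 0, 0 ✓
(Year=Q80, Publisher=B74): rows 3, 5, 13 → Author takes values {4, 7, 2} — violation
(Year=Q10, Publisher=B52): rows 4, 6, 12, 14 → Author takes values {8, 9} — violation
(Year=Q10, Publisher=B45): rows 10, 11 → Author = 3, 3 ✓
Two rows agree on {Year, Publisher} but differ on Author, so {Year, Publisher} → Author does not hold.

No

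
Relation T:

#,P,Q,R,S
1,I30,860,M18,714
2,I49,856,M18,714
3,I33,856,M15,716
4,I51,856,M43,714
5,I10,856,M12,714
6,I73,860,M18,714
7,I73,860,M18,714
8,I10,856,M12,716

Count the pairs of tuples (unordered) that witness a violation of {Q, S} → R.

4

(Q=860, S=714): all 3 rows agree on R — 0 pairs.
(Q=856, S=714): violating pairs (2,4), (2,5), (4,5) — 3 pairs.
(Q=856, S=716): violating pairs (3,8) — 1 pair.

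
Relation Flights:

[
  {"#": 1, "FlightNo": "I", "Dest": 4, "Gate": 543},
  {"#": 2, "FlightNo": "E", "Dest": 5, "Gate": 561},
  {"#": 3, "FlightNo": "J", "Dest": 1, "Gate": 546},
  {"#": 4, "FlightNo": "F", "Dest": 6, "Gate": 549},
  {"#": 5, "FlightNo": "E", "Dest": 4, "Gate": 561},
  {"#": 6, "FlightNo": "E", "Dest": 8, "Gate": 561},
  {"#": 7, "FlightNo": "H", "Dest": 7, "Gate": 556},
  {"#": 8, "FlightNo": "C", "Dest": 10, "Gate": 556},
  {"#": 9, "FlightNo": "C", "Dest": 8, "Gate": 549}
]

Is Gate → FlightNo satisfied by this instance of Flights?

No

Gate=543: row 1 → FlightNo = I ✓
Gate=561: rows 2, 5, 6 → FlightNo = E, E, E ✓
Gate=546: row 3 → FlightNo = J ✓
Gate=549: rows 4, 9 → FlightNo takes values {F, C} — violation
Gate=556: rows 7, 8 → FlightNo takes values {H, C} — violation
Two rows agree on Gate but differ on FlightNo, so Gate → FlightNo does not hold.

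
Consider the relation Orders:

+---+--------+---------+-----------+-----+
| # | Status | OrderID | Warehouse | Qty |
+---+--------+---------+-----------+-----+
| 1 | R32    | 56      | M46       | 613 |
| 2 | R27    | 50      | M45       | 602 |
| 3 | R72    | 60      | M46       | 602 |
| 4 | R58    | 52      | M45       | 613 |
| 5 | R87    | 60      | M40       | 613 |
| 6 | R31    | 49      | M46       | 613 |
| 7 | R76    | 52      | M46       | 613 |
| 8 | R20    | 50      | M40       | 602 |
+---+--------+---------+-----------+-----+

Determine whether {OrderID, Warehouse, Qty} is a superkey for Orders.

Yes

All 8 rows have distinct {OrderID, Warehouse, Qty} values, so {OrderID, Warehouse, Qty} → (all attributes) holds and {OrderID, Warehouse, Qty} is a superkey.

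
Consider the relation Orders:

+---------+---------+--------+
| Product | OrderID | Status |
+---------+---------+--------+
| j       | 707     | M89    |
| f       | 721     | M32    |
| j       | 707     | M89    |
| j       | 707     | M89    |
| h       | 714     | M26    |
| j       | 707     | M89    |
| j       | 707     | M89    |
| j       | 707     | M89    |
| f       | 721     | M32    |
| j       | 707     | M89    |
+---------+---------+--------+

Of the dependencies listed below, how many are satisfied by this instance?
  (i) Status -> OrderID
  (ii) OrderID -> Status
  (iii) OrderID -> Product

3

(i) Status -> OrderID: every LHS value maps to a single RHS value — holds.
(ii) OrderID -> Status: every LHS value maps to a single RHS value — holds.
(iii) OrderID -> Product: every LHS value maps to a single RHS value — holds.
3 of the 3 dependencies hold.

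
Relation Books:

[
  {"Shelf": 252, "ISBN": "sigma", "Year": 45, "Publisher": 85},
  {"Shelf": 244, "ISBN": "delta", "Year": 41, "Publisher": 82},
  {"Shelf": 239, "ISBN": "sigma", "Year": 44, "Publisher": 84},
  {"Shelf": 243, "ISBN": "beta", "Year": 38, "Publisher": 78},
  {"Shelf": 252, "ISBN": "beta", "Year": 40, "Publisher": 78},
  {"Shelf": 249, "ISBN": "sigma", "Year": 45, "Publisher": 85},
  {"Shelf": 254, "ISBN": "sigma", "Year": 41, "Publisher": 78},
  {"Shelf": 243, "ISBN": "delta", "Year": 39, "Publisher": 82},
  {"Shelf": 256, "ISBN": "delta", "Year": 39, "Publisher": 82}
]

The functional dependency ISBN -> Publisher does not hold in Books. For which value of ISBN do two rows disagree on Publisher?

ISBN=sigma: 4 rows → Publisher takes values {85, 84, 78} — violation
ISBN=delta: 3 rows → Publisher = 82, 82, 82 ✓
ISBN=beta: 2 rows → Publisher = 78, 78 ✓
The only ISBN value with inconsistent Publisher is ISBN=sigma.

sigma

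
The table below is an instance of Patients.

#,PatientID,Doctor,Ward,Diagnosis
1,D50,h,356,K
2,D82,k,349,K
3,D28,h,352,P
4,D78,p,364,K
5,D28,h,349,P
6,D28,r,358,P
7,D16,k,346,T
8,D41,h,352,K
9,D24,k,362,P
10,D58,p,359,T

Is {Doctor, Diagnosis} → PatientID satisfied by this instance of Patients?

No

(Doctor=h, Diagnosis=K): rows 1, 8 → PatientID takes values {D50, D41} — violation
(Doctor=k, Diagnosis=K): row 2 → PatientID = D82 ✓
(Doctor=h, Diagnosis=P): rows 3, 5 → PatientID = D28, D28 ✓
(Doctor=p, Diagnosis=K): row 4 → PatientID = D78 ✓
(Doctor=r, Diagnosis=P): row 6 → PatientID = D28 ✓
(Doctor=k, Diagnosis=T): row 7 → PatientID = D16 ✓
(Doctor=k, Diagnosis=P): row 9 → PatientID = D24 ✓
(Doctor=p, Diagnosis=T): row 10 → PatientID = D58 ✓
Two rows agree on {Doctor, Diagnosis} but differ on PatientID, so {Doctor, Diagnosis} → PatientID does not hold.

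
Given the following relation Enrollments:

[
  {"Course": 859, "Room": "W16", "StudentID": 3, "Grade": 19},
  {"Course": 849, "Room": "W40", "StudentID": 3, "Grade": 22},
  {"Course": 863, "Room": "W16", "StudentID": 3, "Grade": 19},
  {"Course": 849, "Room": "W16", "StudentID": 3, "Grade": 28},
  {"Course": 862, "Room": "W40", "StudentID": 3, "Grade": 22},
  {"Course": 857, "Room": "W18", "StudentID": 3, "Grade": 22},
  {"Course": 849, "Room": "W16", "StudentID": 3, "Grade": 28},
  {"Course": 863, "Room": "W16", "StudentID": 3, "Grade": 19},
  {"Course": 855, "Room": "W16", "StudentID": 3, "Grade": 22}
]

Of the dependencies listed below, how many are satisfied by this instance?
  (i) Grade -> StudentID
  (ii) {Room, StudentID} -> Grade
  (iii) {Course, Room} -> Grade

(i) Grade -> StudentID: every LHS value maps to a single RHS value — holds.
(ii) {Room, StudentID} -> Grade: (Room=W16, StudentID=3): 6 rows → Grade takes values {19, 28, 22} — violation — fails.
(iii) {Course, Room} -> Grade: every LHS value maps to a single RHS value — holds.
2 of the 3 dependencies hold.

2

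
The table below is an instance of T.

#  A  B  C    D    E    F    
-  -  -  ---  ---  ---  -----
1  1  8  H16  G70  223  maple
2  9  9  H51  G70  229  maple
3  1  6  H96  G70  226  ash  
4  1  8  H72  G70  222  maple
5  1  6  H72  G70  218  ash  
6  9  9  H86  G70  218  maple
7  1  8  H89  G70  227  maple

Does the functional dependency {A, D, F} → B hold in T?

(A=1, D=G70, F=maple): rows 1, 4, 7 → B = 8, 8, 8 ✓
(A=9, D=G70, F=maple): rows 2, 6 → B = 9, 9 ✓
(A=1, D=G70, F=ash): rows 3, 5 → B = 6, 6 ✓
Every {A, D, F} value is associated with a single B value, so {A, D, F} → B holds.

Yes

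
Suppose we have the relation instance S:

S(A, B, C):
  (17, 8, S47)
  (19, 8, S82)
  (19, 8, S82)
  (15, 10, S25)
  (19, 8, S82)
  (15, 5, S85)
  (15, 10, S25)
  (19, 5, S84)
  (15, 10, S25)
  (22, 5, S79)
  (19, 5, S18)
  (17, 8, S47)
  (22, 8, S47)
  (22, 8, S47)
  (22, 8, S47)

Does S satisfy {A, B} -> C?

No

(A=17, B=8): 2 rows → C = S47, S47 ✓
(A=19, B=8): 3 rows → C = S82, S82, S82 ✓
(A=15, B=10): 3 rows → C = S25, S25, S25 ✓
(A=15, B=5): 1 row → C = S85 ✓
(A=19, B=5): 2 rows → C takes values {S84, S18} — violation
(A=22, B=5): 1 row → C = S79 ✓
(A=22, B=8): 3 rows → C = S47, S47, S47 ✓
Two rows agree on {A, B} but differ on C, so {A, B} -> C does not hold.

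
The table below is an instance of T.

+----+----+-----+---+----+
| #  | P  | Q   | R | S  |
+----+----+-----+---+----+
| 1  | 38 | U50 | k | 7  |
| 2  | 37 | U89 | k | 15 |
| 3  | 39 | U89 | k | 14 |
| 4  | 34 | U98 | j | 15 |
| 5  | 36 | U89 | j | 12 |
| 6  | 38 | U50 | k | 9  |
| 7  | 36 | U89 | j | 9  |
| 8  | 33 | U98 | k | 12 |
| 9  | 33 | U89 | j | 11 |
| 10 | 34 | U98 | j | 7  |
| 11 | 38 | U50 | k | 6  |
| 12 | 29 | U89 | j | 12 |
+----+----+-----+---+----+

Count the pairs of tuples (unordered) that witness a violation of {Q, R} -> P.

(Q=U50, R=k): all 3 rows agree on P — 0 pairs.
(Q=U89, R=k): violating pairs (2,3) — 1 pair.
(Q=U98, R=j): all 2 rows agree on P — 0 pairs.
(Q=U89, R=j): violating pairs (5,9), (5,12), (7,9), (7,12), (9,12) — 5 pairs.

6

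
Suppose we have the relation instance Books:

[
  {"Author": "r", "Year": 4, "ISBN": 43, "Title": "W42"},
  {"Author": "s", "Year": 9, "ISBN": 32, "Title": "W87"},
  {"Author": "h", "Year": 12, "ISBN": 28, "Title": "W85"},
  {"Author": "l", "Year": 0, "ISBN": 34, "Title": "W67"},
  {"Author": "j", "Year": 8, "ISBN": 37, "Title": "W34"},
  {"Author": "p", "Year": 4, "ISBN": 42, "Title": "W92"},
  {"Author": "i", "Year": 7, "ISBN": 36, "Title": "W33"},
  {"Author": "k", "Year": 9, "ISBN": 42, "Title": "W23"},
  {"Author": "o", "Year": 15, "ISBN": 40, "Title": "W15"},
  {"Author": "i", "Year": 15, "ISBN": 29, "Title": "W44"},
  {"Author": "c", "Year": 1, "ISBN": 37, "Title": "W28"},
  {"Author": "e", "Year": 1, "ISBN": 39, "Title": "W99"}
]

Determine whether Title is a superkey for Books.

All 12 rows have distinct Title values, so Title → (all attributes) holds and Title is a superkey.

Yes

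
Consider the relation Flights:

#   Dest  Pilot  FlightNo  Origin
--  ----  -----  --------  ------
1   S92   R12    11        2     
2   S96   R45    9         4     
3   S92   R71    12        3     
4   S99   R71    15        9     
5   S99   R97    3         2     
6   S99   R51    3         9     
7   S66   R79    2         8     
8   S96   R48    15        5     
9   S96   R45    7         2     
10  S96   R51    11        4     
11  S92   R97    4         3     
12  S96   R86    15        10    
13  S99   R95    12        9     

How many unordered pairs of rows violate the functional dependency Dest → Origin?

Dest=S92: violating pairs (1,3), (1,11) — 2 pairs.
Dest=S96: violating pairs (2,8), (2,9), (2,12), (8,9), (8,10), (8,12), (9,10), (9,12), (10,12) — 9 pairs.
Dest=S99: violating pairs (4,5), (5,6), (5,13) — 3 pairs.

14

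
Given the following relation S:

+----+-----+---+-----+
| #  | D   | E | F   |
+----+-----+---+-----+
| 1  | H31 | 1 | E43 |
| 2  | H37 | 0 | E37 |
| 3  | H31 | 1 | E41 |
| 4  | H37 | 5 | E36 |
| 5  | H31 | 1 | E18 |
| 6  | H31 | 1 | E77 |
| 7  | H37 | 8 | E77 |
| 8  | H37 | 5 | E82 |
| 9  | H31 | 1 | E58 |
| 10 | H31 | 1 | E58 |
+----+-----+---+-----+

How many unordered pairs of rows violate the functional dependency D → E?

5

D=H31: all 6 rows agree on E — 0 pairs.
D=H37: violating pairs (2,4), (2,7), (2,8), (4,7), (7,8) — 5 pairs.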